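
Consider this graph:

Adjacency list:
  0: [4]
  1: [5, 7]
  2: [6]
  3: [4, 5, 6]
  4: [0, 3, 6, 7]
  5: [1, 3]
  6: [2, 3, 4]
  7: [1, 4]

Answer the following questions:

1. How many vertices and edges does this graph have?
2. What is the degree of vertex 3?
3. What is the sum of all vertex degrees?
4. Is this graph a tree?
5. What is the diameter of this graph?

Count: 8 vertices, 9 edges.
Vertex 3 has neighbors [4, 5, 6], degree = 3.
Handshaking lemma: 2 * 9 = 18.
A tree on 8 vertices has 7 edges. This graph has 9 edges (2 extra). Not a tree.
Diameter (longest shortest path) = 4.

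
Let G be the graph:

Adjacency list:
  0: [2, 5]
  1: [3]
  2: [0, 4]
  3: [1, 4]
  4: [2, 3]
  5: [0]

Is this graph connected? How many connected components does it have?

Checking connectivity: the graph has 1 connected component(s).
All vertices are reachable from each other. The graph IS connected.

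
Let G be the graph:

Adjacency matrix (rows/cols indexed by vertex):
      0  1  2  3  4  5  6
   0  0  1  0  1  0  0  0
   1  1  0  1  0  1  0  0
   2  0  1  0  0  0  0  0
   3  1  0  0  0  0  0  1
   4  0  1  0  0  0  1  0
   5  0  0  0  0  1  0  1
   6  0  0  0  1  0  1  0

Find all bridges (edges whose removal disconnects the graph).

A bridge is an edge whose removal increases the number of connected components.
Bridges found: (1,2)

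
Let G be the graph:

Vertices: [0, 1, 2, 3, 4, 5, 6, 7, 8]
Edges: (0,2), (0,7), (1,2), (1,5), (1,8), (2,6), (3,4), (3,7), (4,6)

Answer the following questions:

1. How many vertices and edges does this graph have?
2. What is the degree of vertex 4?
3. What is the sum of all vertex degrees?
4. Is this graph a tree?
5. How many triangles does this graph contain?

Count: 9 vertices, 9 edges.
Vertex 4 has neighbors [3, 6], degree = 2.
Handshaking lemma: 2 * 9 = 18.
A tree on 9 vertices has 8 edges. This graph has 9 edges (1 extra). Not a tree.
Number of triangles = 0.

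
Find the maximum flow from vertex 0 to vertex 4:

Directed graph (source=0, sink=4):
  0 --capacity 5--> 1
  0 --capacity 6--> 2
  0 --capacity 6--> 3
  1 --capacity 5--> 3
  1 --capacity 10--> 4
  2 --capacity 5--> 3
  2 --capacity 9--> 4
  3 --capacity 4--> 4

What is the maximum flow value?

Computing max flow:
  Flow on (0->1): 5/5
  Flow on (0->2): 6/6
  Flow on (0->3): 4/6
  Flow on (1->4): 5/10
  Flow on (2->4): 6/9
  Flow on (3->4): 4/4
Maximum flow = 15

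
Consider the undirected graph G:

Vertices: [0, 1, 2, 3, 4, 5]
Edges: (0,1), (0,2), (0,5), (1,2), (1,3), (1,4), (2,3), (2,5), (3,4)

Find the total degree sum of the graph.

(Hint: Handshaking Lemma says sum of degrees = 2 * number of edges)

Count edges: 9 edges.
By Handshaking Lemma: sum of degrees = 2 * 9 = 18.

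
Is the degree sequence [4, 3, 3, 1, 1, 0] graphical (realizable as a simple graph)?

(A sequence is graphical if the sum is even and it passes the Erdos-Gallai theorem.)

Sum of degrees = 12. Sum is even but fails Erdos-Gallai. The sequence is NOT graphical.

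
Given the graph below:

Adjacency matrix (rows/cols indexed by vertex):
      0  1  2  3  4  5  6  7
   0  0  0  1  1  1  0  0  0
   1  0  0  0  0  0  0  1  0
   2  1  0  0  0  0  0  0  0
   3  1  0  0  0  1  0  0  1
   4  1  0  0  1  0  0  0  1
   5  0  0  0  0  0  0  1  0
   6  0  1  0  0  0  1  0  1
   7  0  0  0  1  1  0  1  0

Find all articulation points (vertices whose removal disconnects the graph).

An articulation point is a vertex whose removal disconnects the graph.
Articulation points: [0, 6, 7]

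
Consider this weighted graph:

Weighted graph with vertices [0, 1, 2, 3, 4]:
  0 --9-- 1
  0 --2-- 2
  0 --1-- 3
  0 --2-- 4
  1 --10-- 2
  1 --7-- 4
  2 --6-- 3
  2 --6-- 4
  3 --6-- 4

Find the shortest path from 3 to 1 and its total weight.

Using Dijkstra's algorithm from vertex 3:
Shortest path: 3 -> 0 -> 1
Total weight: 1 + 9 = 10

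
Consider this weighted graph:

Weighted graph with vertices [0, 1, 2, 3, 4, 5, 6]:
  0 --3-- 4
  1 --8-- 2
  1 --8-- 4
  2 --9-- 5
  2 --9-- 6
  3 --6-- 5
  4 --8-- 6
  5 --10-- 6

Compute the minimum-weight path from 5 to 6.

Using Dijkstra's algorithm from vertex 5:
Shortest path: 5 -> 6
Total weight: 10 = 10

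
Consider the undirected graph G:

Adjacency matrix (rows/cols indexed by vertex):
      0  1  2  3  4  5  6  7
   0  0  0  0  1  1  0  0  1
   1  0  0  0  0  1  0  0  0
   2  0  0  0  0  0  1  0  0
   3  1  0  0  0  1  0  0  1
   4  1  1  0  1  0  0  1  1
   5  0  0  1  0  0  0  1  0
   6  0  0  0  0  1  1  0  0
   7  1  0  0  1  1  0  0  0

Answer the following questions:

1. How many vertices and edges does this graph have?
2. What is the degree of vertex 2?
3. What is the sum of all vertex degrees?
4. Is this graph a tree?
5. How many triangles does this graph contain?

Count: 8 vertices, 10 edges.
Vertex 2 has neighbors [5], degree = 1.
Handshaking lemma: 2 * 10 = 20.
A tree on 8 vertices has 7 edges. This graph has 10 edges (3 extra). Not a tree.
Number of triangles = 4.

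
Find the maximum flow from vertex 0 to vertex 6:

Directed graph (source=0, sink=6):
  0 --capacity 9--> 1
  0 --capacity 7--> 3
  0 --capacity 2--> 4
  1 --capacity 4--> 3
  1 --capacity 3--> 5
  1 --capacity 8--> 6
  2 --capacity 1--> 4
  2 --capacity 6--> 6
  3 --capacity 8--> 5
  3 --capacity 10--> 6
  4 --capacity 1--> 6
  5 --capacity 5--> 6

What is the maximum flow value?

Computing max flow:
  Flow on (0->1): 9/9
  Flow on (0->3): 7/7
  Flow on (0->4): 1/2
  Flow on (1->3): 1/4
  Flow on (1->6): 8/8
  Flow on (3->6): 8/10
  Flow on (4->6): 1/1
Maximum flow = 17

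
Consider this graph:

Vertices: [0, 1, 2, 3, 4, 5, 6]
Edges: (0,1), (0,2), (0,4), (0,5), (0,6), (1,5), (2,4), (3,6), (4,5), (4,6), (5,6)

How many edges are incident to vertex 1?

Vertex 1 has neighbors [0, 5], so deg(1) = 2.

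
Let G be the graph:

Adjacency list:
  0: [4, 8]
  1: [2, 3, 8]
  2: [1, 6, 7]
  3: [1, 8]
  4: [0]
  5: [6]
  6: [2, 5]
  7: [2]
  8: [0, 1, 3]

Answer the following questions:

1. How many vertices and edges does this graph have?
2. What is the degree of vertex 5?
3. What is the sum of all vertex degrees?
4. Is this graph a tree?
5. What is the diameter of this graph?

Count: 9 vertices, 9 edges.
Vertex 5 has neighbors [6], degree = 1.
Handshaking lemma: 2 * 9 = 18.
A tree on 9 vertices has 8 edges. This graph has 9 edges (1 extra). Not a tree.
Diameter (longest shortest path) = 6.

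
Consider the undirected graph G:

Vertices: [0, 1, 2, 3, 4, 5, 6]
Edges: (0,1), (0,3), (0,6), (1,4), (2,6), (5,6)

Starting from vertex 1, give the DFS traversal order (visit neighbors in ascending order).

DFS from vertex 1 (neighbors processed in ascending order):
Visit order: 1, 0, 3, 6, 2, 5, 4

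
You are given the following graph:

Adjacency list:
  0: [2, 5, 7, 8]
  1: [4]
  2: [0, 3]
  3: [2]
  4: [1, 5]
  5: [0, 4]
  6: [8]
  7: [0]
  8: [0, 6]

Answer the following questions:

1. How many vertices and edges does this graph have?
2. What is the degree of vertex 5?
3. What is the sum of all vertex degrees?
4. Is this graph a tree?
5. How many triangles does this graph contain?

Count: 9 vertices, 8 edges.
Vertex 5 has neighbors [0, 4], degree = 2.
Handshaking lemma: 2 * 8 = 16.
A graph is a tree iff it is connected and has exactly n-1 edges. This graph is connected (all 9 vertices in one component) and has 9-1 = 8 edges. It is a tree.
Number of triangles = 0.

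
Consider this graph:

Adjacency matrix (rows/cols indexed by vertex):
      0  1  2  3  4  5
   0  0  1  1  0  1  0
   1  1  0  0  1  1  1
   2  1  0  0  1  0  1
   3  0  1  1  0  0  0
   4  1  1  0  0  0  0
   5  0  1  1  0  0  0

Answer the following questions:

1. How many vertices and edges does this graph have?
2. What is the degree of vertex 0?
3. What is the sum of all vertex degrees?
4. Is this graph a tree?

Count: 6 vertices, 8 edges.
Vertex 0 has neighbors [1, 2, 4], degree = 3.
Handshaking lemma: 2 * 8 = 16.
A tree on 6 vertices has 5 edges. This graph has 8 edges (3 extra). Not a tree.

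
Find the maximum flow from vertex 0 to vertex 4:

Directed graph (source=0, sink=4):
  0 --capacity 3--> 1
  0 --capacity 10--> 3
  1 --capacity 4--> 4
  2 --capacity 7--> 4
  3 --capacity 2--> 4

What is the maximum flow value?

Computing max flow:
  Flow on (0->1): 3/3
  Flow on (0->3): 2/10
  Flow on (1->4): 3/4
  Flow on (3->4): 2/2
Maximum flow = 5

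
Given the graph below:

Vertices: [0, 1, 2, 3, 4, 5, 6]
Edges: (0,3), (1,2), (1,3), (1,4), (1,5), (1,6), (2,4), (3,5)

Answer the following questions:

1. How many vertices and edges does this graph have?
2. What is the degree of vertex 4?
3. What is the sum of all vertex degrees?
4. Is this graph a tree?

Count: 7 vertices, 8 edges.
Vertex 4 has neighbors [1, 2], degree = 2.
Handshaking lemma: 2 * 8 = 16.
A tree on 7 vertices has 6 edges. This graph has 8 edges (2 extra). Not a tree.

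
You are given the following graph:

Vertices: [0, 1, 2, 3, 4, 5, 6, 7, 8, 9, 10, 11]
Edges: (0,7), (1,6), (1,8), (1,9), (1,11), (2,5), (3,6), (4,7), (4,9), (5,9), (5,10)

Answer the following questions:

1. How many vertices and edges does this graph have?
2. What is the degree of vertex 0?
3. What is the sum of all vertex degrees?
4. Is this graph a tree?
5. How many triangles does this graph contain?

Count: 12 vertices, 11 edges.
Vertex 0 has neighbors [7], degree = 1.
Handshaking lemma: 2 * 11 = 22.
A graph is a tree iff it is connected and has exactly n-1 edges. This graph is connected (all 12 vertices in one component) and has 12-1 = 11 edges. It is a tree.
Number of triangles = 0.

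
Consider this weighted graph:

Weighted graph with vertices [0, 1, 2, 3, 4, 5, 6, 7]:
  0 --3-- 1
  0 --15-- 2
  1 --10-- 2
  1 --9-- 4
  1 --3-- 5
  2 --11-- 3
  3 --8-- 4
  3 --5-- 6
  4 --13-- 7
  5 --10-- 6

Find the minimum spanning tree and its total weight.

Applying Kruskal's algorithm (sort edges by weight, add if no cycle):
  Add (0,1) w=3
  Add (1,5) w=3
  Add (3,6) w=5
  Add (3,4) w=8
  Add (1,4) w=9
  Add (1,2) w=10
  Skip (5,6) w=10 (creates cycle)
  Skip (2,3) w=11 (creates cycle)
  Add (4,7) w=13
  Skip (0,2) w=15 (creates cycle)
MST weight = 51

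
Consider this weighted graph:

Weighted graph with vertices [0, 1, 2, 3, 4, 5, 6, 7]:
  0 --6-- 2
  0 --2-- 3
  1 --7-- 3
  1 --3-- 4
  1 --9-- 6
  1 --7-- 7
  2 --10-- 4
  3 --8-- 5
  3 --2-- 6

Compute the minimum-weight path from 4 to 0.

Using Dijkstra's algorithm from vertex 4:
Shortest path: 4 -> 1 -> 3 -> 0
Total weight: 3 + 7 + 2 = 12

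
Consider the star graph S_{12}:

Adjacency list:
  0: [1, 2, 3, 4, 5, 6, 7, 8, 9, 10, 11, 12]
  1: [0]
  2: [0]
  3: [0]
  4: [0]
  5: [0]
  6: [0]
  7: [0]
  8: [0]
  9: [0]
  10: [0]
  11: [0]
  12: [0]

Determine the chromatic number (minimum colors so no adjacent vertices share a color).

S_{12} has one hub adjacent to 12 leaves; leaves are pairwise non-adjacent.
Color the hub 0 and every leaf 1.
Chromatic number = 2.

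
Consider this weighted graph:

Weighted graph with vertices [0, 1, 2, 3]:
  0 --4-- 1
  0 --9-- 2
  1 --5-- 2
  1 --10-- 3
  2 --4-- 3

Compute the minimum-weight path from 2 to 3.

Using Dijkstra's algorithm from vertex 2:
Shortest path: 2 -> 3
Total weight: 4 = 4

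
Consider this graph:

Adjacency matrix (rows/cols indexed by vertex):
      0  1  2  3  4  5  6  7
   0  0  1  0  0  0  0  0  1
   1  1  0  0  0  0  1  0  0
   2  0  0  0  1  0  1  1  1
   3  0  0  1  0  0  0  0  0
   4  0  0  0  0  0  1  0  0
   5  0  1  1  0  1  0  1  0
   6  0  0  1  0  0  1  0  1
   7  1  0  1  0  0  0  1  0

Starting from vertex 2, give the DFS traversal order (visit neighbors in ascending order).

DFS from vertex 2 (neighbors processed in ascending order):
Visit order: 2, 3, 5, 1, 0, 7, 6, 4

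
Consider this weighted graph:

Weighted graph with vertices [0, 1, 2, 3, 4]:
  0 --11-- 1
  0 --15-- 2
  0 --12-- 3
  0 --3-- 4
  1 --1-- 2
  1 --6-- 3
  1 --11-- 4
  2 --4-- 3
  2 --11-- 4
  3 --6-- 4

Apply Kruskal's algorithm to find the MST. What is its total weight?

Applying Kruskal's algorithm (sort edges by weight, add if no cycle):
  Add (1,2) w=1
  Add (0,4) w=3
  Add (2,3) w=4
  Skip (1,3) w=6 (creates cycle)
  Add (3,4) w=6
  Skip (0,1) w=11 (creates cycle)
  Skip (1,4) w=11 (creates cycle)
  Skip (2,4) w=11 (creates cycle)
  Skip (0,3) w=12 (creates cycle)
  Skip (0,2) w=15 (creates cycle)
MST weight = 14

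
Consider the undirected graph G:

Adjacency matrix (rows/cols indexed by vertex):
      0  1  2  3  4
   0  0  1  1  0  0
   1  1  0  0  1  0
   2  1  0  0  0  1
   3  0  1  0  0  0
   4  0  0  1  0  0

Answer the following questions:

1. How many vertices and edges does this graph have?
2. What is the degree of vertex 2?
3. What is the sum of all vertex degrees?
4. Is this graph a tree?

Count: 5 vertices, 4 edges.
Vertex 2 has neighbors [0, 4], degree = 2.
Handshaking lemma: 2 * 4 = 8.
A graph is a tree iff it is connected and has exactly n-1 edges. This graph is connected (all 5 vertices in one component) and has 5-1 = 4 edges. It is a tree.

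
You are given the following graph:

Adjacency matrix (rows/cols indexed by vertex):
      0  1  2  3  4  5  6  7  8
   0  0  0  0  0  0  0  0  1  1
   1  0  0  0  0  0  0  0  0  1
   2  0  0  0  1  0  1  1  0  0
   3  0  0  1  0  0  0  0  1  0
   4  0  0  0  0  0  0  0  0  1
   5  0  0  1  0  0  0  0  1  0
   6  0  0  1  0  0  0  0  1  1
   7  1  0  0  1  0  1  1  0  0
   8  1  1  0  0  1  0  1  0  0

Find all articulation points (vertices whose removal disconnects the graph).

An articulation point is a vertex whose removal disconnects the graph.
Articulation points: [8]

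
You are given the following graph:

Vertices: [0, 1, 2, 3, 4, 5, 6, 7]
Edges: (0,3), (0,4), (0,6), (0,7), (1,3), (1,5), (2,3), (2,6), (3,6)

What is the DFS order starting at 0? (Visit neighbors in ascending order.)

DFS from vertex 0 (neighbors processed in ascending order):
Visit order: 0, 3, 1, 5, 2, 6, 4, 7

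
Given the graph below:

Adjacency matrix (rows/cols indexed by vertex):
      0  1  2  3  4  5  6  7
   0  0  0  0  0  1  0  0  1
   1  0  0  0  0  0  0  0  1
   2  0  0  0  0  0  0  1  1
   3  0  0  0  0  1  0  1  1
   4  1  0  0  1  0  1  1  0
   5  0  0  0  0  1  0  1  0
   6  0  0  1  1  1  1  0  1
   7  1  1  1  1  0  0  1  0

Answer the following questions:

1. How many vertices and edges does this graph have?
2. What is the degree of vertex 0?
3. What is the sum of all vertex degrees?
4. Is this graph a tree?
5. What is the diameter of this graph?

Count: 8 vertices, 12 edges.
Vertex 0 has neighbors [4, 7], degree = 2.
Handshaking lemma: 2 * 12 = 24.
A tree on 8 vertices has 7 edges. This graph has 12 edges (5 extra). Not a tree.
Diameter (longest shortest path) = 3.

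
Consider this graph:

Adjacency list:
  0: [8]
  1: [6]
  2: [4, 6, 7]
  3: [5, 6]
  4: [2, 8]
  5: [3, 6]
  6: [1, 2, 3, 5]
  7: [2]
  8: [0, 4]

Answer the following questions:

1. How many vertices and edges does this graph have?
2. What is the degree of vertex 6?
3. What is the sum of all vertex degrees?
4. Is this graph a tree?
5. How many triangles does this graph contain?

Count: 9 vertices, 9 edges.
Vertex 6 has neighbors [1, 2, 3, 5], degree = 4.
Handshaking lemma: 2 * 9 = 18.
A tree on 9 vertices has 8 edges. This graph has 9 edges (1 extra). Not a tree.
Number of triangles = 1.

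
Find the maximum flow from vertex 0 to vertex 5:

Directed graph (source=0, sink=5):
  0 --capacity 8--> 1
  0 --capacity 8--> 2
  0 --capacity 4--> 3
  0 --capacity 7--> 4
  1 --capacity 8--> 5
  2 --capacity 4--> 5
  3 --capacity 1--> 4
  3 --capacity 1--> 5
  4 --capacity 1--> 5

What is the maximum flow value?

Computing max flow:
  Flow on (0->1): 8/8
  Flow on (0->2): 4/8
  Flow on (0->3): 2/4
  Flow on (1->5): 8/8
  Flow on (2->5): 4/4
  Flow on (3->4): 1/1
  Flow on (3->5): 1/1
  Flow on (4->5): 1/1
Maximum flow = 14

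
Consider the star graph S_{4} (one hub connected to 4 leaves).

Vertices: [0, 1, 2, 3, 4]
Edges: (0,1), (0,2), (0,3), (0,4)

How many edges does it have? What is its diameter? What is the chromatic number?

Star graph S_{4}: the hub connects to all 4 leaves.
Edges = 4.
Diameter = 2 (any leaf to hub is 1, leaf to leaf through hub is 2).
Star graphs are bipartite (hub vs leaves), so chromatic number = 2.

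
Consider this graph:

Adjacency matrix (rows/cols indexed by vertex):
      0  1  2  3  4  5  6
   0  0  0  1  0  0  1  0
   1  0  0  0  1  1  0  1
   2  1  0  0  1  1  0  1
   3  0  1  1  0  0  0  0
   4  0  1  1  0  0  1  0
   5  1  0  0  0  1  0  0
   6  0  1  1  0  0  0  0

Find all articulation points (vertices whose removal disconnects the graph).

No articulation points. The graph is biconnected.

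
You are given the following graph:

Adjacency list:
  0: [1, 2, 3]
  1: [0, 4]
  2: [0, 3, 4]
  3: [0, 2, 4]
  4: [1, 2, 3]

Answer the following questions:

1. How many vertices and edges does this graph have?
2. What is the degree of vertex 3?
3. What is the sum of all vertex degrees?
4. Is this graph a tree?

Count: 5 vertices, 7 edges.
Vertex 3 has neighbors [0, 2, 4], degree = 3.
Handshaking lemma: 2 * 7 = 14.
A tree on 5 vertices has 4 edges. This graph has 7 edges (3 extra). Not a tree.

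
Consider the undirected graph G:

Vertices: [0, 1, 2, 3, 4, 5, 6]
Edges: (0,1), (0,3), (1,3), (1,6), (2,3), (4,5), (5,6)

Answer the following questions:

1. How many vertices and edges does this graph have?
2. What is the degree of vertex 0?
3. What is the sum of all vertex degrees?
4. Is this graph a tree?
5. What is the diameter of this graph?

Count: 7 vertices, 7 edges.
Vertex 0 has neighbors [1, 3], degree = 2.
Handshaking lemma: 2 * 7 = 14.
A tree on 7 vertices has 6 edges. This graph has 7 edges (1 extra). Not a tree.
Diameter (longest shortest path) = 5.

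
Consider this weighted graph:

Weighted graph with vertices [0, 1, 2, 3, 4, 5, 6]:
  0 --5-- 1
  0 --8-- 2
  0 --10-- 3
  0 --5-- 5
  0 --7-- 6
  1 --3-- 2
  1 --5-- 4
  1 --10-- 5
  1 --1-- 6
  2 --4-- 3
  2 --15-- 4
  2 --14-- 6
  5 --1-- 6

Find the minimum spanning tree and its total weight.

Applying Kruskal's algorithm (sort edges by weight, add if no cycle):
  Add (1,6) w=1
  Add (5,6) w=1
  Add (1,2) w=3
  Add (2,3) w=4
  Add (0,5) w=5
  Skip (0,1) w=5 (creates cycle)
  Add (1,4) w=5
  Skip (0,6) w=7 (creates cycle)
  Skip (0,2) w=8 (creates cycle)
  Skip (0,3) w=10 (creates cycle)
  Skip (1,5) w=10 (creates cycle)
  Skip (2,6) w=14 (creates cycle)
  Skip (2,4) w=15 (creates cycle)
MST weight = 19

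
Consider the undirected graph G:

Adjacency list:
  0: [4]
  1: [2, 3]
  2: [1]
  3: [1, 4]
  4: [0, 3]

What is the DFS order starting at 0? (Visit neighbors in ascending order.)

DFS from vertex 0 (neighbors processed in ascending order):
Visit order: 0, 4, 3, 1, 2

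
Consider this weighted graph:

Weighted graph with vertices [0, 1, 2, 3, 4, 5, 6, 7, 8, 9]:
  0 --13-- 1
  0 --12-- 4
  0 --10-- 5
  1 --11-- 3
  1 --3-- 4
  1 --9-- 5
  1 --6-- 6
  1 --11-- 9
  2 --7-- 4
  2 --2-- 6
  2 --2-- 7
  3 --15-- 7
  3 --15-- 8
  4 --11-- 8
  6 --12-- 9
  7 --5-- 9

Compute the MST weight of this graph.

Applying Kruskal's algorithm (sort edges by weight, add if no cycle):
  Add (2,6) w=2
  Add (2,7) w=2
  Add (1,4) w=3
  Add (7,9) w=5
  Add (1,6) w=6
  Skip (2,4) w=7 (creates cycle)
  Add (1,5) w=9
  Add (0,5) w=10
  Skip (1,9) w=11 (creates cycle)
  Add (1,3) w=11
  Add (4,8) w=11
  Skip (0,4) w=12 (creates cycle)
  Skip (6,9) w=12 (creates cycle)
  Skip (0,1) w=13 (creates cycle)
  Skip (3,7) w=15 (creates cycle)
  Skip (3,8) w=15 (creates cycle)
MST weight = 59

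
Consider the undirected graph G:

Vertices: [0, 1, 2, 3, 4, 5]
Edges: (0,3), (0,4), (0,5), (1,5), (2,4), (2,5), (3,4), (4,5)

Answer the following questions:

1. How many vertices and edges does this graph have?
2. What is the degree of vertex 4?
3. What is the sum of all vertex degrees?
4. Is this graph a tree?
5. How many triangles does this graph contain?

Count: 6 vertices, 8 edges.
Vertex 4 has neighbors [0, 2, 3, 5], degree = 4.
Handshaking lemma: 2 * 8 = 16.
A tree on 6 vertices has 5 edges. This graph has 8 edges (3 extra). Not a tree.
Number of triangles = 3.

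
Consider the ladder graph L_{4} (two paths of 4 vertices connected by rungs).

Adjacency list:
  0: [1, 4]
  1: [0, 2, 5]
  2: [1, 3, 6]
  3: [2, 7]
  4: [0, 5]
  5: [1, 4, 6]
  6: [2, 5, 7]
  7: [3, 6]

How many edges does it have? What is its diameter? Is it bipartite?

Ladder graph L_{4}: 4 rungs + 2 * (4-1) path edges = 4 + 6 = 10 edges.
Diameter = 4.
Ladder graphs are bipartite (alternating coloring along each path).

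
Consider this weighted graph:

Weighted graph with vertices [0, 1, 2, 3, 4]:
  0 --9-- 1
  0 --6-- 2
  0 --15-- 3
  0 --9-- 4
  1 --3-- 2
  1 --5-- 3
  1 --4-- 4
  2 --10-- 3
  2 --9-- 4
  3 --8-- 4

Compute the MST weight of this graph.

Applying Kruskal's algorithm (sort edges by weight, add if no cycle):
  Add (1,2) w=3
  Add (1,4) w=4
  Add (1,3) w=5
  Add (0,2) w=6
  Skip (3,4) w=8 (creates cycle)
  Skip (0,1) w=9 (creates cycle)
  Skip (0,4) w=9 (creates cycle)
  Skip (2,4) w=9 (creates cycle)
  Skip (2,3) w=10 (creates cycle)
  Skip (0,3) w=15 (creates cycle)
MST weight = 18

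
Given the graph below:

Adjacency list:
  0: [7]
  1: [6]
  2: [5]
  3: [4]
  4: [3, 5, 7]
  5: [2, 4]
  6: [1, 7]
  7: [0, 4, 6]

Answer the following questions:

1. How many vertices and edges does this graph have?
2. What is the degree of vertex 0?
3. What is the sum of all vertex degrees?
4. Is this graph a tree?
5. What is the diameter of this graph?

Count: 8 vertices, 7 edges.
Vertex 0 has neighbors [7], degree = 1.
Handshaking lemma: 2 * 7 = 14.
A graph is a tree iff it is connected and has exactly n-1 edges. This graph is connected (all 8 vertices in one component) and has 8-1 = 7 edges. It is a tree.
Diameter (longest shortest path) = 5.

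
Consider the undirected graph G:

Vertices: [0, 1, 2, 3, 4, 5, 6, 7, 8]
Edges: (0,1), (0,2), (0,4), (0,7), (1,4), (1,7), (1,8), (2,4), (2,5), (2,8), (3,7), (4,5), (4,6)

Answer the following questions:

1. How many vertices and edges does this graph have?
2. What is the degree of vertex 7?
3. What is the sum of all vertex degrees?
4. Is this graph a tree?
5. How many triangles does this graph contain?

Count: 9 vertices, 13 edges.
Vertex 7 has neighbors [0, 1, 3], degree = 3.
Handshaking lemma: 2 * 13 = 26.
A tree on 9 vertices has 8 edges. This graph has 13 edges (5 extra). Not a tree.
Number of triangles = 4.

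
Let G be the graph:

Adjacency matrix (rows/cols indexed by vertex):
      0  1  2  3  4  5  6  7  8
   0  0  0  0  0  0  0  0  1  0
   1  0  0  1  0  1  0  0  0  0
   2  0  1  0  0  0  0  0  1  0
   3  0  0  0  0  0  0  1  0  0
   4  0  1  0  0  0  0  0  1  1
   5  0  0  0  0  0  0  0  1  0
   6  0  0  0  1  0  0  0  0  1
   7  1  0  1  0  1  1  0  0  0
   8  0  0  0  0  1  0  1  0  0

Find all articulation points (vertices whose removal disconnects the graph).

An articulation point is a vertex whose removal disconnects the graph.
Articulation points: [4, 6, 7, 8]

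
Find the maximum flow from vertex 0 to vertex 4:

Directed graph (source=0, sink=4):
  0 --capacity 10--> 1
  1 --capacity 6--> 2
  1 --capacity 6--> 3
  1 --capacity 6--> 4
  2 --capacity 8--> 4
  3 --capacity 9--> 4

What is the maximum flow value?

Computing max flow:
  Flow on (0->1): 10/10
  Flow on (1->2): 4/6
  Flow on (1->4): 6/6
  Flow on (2->4): 4/8
Maximum flow = 10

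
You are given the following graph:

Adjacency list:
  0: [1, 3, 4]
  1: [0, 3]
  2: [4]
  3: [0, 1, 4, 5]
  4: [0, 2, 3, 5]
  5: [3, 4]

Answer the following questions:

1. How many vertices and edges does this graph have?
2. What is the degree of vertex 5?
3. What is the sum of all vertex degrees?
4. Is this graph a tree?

Count: 6 vertices, 8 edges.
Vertex 5 has neighbors [3, 4], degree = 2.
Handshaking lemma: 2 * 8 = 16.
A tree on 6 vertices has 5 edges. This graph has 8 edges (3 extra). Not a tree.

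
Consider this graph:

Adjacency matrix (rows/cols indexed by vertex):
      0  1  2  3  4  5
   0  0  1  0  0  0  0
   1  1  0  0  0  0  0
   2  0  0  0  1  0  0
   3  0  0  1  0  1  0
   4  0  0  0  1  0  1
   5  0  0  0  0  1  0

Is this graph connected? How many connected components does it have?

Checking connectivity: the graph has 2 connected component(s).
Components: [[0, 1], [2, 3, 4, 5]]. The graph is NOT connected.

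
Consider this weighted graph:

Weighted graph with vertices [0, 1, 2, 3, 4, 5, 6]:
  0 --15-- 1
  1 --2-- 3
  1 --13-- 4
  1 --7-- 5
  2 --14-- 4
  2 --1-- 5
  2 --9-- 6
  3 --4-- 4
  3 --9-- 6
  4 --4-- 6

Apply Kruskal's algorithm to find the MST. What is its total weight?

Applying Kruskal's algorithm (sort edges by weight, add if no cycle):
  Add (2,5) w=1
  Add (1,3) w=2
  Add (3,4) w=4
  Add (4,6) w=4
  Add (1,5) w=7
  Skip (2,6) w=9 (creates cycle)
  Skip (3,6) w=9 (creates cycle)
  Skip (1,4) w=13 (creates cycle)
  Skip (2,4) w=14 (creates cycle)
  Add (0,1) w=15
MST weight = 33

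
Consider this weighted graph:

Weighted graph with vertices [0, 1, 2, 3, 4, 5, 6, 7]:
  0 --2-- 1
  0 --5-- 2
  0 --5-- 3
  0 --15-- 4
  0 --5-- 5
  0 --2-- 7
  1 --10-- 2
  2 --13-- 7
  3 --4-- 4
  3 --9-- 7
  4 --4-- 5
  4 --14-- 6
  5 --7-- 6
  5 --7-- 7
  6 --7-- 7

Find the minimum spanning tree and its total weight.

Applying Kruskal's algorithm (sort edges by weight, add if no cycle):
  Add (0,1) w=2
  Add (0,7) w=2
  Add (3,4) w=4
  Add (4,5) w=4
  Add (0,5) w=5
  Add (0,2) w=5
  Skip (0,3) w=5 (creates cycle)
  Add (5,6) w=7
  Skip (5,7) w=7 (creates cycle)
  Skip (6,7) w=7 (creates cycle)
  Skip (3,7) w=9 (creates cycle)
  Skip (1,2) w=10 (creates cycle)
  Skip (2,7) w=13 (creates cycle)
  Skip (4,6) w=14 (creates cycle)
  Skip (0,4) w=15 (creates cycle)
MST weight = 29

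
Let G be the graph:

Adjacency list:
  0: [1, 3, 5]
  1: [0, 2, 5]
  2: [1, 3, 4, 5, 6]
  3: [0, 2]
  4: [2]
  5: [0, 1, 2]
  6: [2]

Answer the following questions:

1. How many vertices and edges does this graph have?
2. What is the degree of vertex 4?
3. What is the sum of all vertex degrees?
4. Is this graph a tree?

Count: 7 vertices, 9 edges.
Vertex 4 has neighbors [2], degree = 1.
Handshaking lemma: 2 * 9 = 18.
A tree on 7 vertices has 6 edges. This graph has 9 edges (3 extra). Not a tree.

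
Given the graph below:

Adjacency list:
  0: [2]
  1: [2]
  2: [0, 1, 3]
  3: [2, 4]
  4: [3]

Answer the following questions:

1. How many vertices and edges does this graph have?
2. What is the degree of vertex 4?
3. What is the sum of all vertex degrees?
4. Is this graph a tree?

Count: 5 vertices, 4 edges.
Vertex 4 has neighbors [3], degree = 1.
Handshaking lemma: 2 * 4 = 8.
A graph is a tree iff it is connected and has exactly n-1 edges. This graph is connected (all 5 vertices in one component) and has 5-1 = 4 edges. It is a tree.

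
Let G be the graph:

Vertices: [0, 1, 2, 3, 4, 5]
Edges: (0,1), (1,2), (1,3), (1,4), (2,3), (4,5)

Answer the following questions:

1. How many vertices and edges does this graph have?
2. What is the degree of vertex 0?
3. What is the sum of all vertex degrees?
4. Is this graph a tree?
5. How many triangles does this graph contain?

Count: 6 vertices, 6 edges.
Vertex 0 has neighbors [1], degree = 1.
Handshaking lemma: 2 * 6 = 12.
A tree on 6 vertices has 5 edges. This graph has 6 edges (1 extra). Not a tree.
Number of triangles = 1.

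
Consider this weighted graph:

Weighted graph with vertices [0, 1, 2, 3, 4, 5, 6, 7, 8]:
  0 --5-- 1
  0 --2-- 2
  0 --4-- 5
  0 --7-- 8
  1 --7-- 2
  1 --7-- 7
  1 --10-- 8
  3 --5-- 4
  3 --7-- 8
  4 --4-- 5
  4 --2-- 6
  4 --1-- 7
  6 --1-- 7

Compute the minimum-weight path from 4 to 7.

Using Dijkstra's algorithm from vertex 4:
Shortest path: 4 -> 7
Total weight: 1 = 1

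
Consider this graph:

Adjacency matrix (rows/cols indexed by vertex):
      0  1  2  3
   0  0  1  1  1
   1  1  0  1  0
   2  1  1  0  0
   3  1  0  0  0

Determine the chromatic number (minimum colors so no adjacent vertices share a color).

The graph has a maximum clique of size 3 (lower bound on chromatic number).
A valid 3-coloring: {0: 0, 1: 1, 2: 2, 3: 1}.
Chromatic number = 3.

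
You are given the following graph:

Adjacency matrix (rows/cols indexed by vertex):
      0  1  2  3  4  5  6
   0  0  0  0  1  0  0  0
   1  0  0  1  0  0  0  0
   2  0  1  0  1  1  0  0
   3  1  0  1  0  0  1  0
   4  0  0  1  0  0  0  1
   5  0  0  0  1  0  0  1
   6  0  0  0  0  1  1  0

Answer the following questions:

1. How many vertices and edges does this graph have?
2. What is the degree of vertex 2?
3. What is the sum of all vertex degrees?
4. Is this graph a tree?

Count: 7 vertices, 7 edges.
Vertex 2 has neighbors [1, 3, 4], degree = 3.
Handshaking lemma: 2 * 7 = 14.
A tree on 7 vertices has 6 edges. This graph has 7 edges (1 extra). Not a tree.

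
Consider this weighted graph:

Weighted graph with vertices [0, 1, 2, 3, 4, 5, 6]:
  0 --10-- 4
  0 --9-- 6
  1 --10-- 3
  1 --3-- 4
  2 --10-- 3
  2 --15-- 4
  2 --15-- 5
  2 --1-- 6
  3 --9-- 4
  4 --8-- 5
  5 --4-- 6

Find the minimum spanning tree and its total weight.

Applying Kruskal's algorithm (sort edges by weight, add if no cycle):
  Add (2,6) w=1
  Add (1,4) w=3
  Add (5,6) w=4
  Add (4,5) w=8
  Add (0,6) w=9
  Add (3,4) w=9
  Skip (0,4) w=10 (creates cycle)
  Skip (1,3) w=10 (creates cycle)
  Skip (2,3) w=10 (creates cycle)
  Skip (2,4) w=15 (creates cycle)
  Skip (2,5) w=15 (creates cycle)
MST weight = 34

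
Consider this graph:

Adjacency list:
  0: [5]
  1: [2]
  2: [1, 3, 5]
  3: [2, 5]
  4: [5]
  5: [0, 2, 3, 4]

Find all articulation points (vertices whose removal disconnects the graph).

An articulation point is a vertex whose removal disconnects the graph.
Articulation points: [2, 5]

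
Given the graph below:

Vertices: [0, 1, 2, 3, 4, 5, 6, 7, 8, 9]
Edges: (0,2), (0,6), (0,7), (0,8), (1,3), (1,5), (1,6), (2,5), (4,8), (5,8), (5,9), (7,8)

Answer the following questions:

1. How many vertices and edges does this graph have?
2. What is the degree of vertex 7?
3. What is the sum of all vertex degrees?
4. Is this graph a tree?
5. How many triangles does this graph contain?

Count: 10 vertices, 12 edges.
Vertex 7 has neighbors [0, 8], degree = 2.
Handshaking lemma: 2 * 12 = 24.
A tree on 10 vertices has 9 edges. This graph has 12 edges (3 extra). Not a tree.
Number of triangles = 1.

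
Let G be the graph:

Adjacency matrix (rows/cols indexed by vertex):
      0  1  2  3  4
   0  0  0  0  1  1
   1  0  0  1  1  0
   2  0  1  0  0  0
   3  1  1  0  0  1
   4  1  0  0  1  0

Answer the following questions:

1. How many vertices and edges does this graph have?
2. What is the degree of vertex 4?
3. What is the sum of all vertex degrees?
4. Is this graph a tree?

Count: 5 vertices, 5 edges.
Vertex 4 has neighbors [0, 3], degree = 2.
Handshaking lemma: 2 * 5 = 10.
A tree on 5 vertices has 4 edges. This graph has 5 edges (1 extra). Not a tree.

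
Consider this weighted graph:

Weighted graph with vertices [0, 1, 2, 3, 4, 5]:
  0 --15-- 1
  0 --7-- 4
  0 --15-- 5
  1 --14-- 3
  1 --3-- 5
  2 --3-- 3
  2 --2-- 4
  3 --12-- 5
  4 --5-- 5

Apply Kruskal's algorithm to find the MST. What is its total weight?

Applying Kruskal's algorithm (sort edges by weight, add if no cycle):
  Add (2,4) w=2
  Add (1,5) w=3
  Add (2,3) w=3
  Add (4,5) w=5
  Add (0,4) w=7
  Skip (3,5) w=12 (creates cycle)
  Skip (1,3) w=14 (creates cycle)
  Skip (0,1) w=15 (creates cycle)
  Skip (0,5) w=15 (creates cycle)
MST weight = 20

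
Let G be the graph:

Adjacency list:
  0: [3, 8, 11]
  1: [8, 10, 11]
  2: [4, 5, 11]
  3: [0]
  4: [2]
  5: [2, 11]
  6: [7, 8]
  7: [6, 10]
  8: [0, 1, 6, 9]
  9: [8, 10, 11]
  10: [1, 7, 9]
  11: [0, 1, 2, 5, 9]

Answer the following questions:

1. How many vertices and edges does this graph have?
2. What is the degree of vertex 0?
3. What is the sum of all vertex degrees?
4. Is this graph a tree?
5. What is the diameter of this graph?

Count: 12 vertices, 16 edges.
Vertex 0 has neighbors [3, 8, 11], degree = 3.
Handshaking lemma: 2 * 16 = 32.
A tree on 12 vertices has 11 edges. This graph has 16 edges (5 extra). Not a tree.
Diameter (longest shortest path) = 5.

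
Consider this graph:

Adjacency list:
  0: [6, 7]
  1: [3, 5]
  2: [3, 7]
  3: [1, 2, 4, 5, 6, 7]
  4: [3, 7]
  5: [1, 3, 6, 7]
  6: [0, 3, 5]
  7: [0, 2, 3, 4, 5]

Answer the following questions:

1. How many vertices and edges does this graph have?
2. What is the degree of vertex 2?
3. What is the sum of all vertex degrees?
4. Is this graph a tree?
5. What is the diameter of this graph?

Count: 8 vertices, 13 edges.
Vertex 2 has neighbors [3, 7], degree = 2.
Handshaking lemma: 2 * 13 = 26.
A tree on 8 vertices has 7 edges. This graph has 13 edges (6 extra). Not a tree.
Diameter (longest shortest path) = 3.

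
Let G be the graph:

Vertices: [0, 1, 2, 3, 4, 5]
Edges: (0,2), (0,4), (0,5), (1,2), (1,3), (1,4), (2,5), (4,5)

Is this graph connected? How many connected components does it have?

Checking connectivity: the graph has 1 connected component(s).
All vertices are reachable from each other. The graph IS connected.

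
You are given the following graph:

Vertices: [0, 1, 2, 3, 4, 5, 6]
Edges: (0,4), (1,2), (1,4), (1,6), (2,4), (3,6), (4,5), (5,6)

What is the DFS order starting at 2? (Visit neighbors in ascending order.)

DFS from vertex 2 (neighbors processed in ascending order):
Visit order: 2, 1, 4, 0, 5, 6, 3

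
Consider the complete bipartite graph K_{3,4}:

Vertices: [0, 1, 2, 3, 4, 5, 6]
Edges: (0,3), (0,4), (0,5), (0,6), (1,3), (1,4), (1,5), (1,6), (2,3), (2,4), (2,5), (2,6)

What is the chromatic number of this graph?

K_{3,4} is bipartite: vertices split into two independent sets of size 3 and 4.
Color one set 0, the other 1. No adjacent vertices share a color.
Chromatic number = 2.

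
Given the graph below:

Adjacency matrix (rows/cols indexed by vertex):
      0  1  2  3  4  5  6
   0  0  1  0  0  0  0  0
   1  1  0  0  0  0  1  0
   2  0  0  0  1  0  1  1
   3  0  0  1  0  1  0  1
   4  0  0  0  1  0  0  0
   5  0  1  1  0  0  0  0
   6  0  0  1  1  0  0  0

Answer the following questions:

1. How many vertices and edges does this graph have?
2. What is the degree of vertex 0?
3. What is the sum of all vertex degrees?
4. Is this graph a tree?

Count: 7 vertices, 7 edges.
Vertex 0 has neighbors [1], degree = 1.
Handshaking lemma: 2 * 7 = 14.
A tree on 7 vertices has 6 edges. This graph has 7 edges (1 extra). Not a tree.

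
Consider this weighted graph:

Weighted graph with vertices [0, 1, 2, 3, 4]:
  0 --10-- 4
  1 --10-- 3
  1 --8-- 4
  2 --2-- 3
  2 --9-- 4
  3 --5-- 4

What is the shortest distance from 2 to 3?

Using Dijkstra's algorithm from vertex 2:
Shortest path: 2 -> 3
Total weight: 2 = 2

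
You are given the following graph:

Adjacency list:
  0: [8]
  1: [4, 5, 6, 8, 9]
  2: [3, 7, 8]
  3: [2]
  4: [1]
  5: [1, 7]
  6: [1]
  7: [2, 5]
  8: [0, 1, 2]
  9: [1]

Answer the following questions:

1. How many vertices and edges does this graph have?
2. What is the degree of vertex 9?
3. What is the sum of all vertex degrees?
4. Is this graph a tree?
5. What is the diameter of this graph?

Count: 10 vertices, 10 edges.
Vertex 9 has neighbors [1], degree = 1.
Handshaking lemma: 2 * 10 = 20.
A tree on 10 vertices has 9 edges. This graph has 10 edges (1 extra). Not a tree.
Diameter (longest shortest path) = 4.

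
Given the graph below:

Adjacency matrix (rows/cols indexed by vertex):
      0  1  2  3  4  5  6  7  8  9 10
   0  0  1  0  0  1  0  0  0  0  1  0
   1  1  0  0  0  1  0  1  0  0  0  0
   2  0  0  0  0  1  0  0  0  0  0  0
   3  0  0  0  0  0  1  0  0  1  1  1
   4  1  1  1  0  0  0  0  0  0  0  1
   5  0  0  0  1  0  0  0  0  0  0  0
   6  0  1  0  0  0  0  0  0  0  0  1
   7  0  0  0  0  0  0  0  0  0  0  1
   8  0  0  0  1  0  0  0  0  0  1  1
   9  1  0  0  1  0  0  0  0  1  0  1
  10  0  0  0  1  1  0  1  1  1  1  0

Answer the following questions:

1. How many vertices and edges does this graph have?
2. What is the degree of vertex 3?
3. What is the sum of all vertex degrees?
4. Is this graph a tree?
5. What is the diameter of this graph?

Count: 11 vertices, 16 edges.
Vertex 3 has neighbors [5, 8, 9, 10], degree = 4.
Handshaking lemma: 2 * 16 = 32.
A tree on 11 vertices has 10 edges. This graph has 16 edges (6 extra). Not a tree.
Diameter (longest shortest path) = 4.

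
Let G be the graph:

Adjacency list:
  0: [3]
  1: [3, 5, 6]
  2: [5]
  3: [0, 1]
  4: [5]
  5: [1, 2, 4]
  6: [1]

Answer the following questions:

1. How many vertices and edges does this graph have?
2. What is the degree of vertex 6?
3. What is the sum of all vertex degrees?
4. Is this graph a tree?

Count: 7 vertices, 6 edges.
Vertex 6 has neighbors [1], degree = 1.
Handshaking lemma: 2 * 6 = 12.
A graph is a tree iff it is connected and has exactly n-1 edges. This graph is connected (all 7 vertices in one component) and has 7-1 = 6 edges. It is a tree.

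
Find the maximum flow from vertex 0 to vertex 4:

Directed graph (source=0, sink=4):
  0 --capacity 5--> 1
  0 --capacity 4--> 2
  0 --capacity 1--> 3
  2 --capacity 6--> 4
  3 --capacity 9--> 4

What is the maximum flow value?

Computing max flow:
  Flow on (0->2): 4/4
  Flow on (0->3): 1/1
  Flow on (2->4): 4/6
  Flow on (3->4): 1/9
Maximum flow = 5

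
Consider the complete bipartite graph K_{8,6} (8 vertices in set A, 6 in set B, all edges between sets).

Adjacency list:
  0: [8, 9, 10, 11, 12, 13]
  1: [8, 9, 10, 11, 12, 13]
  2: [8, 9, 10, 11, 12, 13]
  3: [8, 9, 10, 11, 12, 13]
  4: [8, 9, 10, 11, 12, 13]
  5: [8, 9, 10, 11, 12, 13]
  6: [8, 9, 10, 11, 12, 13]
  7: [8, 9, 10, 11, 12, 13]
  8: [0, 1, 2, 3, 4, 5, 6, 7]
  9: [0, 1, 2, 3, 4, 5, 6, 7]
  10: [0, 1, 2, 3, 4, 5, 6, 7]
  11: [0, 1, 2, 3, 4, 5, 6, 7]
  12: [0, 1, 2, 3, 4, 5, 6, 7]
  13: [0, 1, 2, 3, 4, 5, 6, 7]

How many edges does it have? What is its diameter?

K_{8,6} has 8 * 6 = 48 edges.
Any vertex reaches any opposite-side vertex in 1 step; same-side vertices reach in 2 steps via any opposite-side vertex.
Diameter = 2.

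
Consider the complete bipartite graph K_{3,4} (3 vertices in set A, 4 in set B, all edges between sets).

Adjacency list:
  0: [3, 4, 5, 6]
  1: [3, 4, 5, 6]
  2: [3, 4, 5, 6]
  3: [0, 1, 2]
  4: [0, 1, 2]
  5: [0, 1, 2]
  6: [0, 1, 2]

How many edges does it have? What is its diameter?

K_{3,4} has 3 * 4 = 12 edges.
Any vertex reaches any opposite-side vertex in 1 step; same-side vertices reach in 2 steps via any opposite-side vertex.
Diameter = 2.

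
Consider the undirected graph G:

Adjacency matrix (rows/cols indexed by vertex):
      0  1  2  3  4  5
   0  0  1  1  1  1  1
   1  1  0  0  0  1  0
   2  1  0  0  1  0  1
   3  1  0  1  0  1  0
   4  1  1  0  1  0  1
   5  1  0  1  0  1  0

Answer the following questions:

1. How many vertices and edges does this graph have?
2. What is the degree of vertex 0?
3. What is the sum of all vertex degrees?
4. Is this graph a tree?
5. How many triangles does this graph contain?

Count: 6 vertices, 10 edges.
Vertex 0 has neighbors [1, 2, 3, 4, 5], degree = 5.
Handshaking lemma: 2 * 10 = 20.
A tree on 6 vertices has 5 edges. This graph has 10 edges (5 extra). Not a tree.
Number of triangles = 5.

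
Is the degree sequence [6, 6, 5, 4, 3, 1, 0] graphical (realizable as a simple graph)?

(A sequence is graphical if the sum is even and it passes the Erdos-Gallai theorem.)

Sum of degrees = 25. Sum is odd, so the sequence is NOT graphical.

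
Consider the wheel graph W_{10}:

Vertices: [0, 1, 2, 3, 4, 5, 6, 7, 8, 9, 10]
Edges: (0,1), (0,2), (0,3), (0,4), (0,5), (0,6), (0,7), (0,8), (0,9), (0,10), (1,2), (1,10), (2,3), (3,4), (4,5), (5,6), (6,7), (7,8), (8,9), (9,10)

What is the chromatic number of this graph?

W_{10} = C_{10} plus a hub adjacent to every cycle vertex.
The outer cycle needs 2 colors (even cycle); the hub is adjacent to all of them so needs a fresh color.
Chromatic number = 2 + 1 = 3.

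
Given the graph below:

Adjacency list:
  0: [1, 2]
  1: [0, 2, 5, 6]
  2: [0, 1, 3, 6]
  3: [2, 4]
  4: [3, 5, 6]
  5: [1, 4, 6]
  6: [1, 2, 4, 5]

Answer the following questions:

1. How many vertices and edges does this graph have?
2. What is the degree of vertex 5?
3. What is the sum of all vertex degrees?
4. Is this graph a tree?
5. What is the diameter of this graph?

Count: 7 vertices, 11 edges.
Vertex 5 has neighbors [1, 4, 6], degree = 3.
Handshaking lemma: 2 * 11 = 22.
A tree on 7 vertices has 6 edges. This graph has 11 edges (5 extra). Not a tree.
Diameter (longest shortest path) = 3.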